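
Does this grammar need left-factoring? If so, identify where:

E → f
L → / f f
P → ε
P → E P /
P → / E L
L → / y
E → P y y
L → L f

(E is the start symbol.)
Left-factoring is needed when two productions for the same non-terminal
share a common prefix on the right-hand side.

Productions for E:
  E → f
  E → P y y
Productions for L:
  L → / f f
  L → / y
  L → L f
Productions for P:
  P → ε
  P → E P /
  P → / E L

Found common prefix '/' in productions for L

Answer: Yes, L has productions with common prefix '/'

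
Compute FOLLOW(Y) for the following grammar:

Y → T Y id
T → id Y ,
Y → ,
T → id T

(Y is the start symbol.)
{ $, ',', 'id' }

Y is the start symbol, so $ ∈ FOLLOW(Y).
In Y → T Y id: Y is followed by id, add FIRST(id) \ {ε} = { 'id' }
In T → id Y ,: Y is followed by ',', add FIRST(',') \ {ε} = { ',' }

Taking the union: FOLLOW(Y) = { $, ',', 'id' }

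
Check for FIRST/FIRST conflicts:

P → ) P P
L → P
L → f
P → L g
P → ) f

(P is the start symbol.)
Yes. P → ')' P P / P → L g on { ')' }; P → ')' P P / P → ')' f on { ')' }; P → L g / P → ')' f on { ')' }; L → P / L → f on { 'f' }

A FIRST/FIRST conflict occurs when two productions N → α and N → β for the same non-terminal have FIRST(α) ∩ FIRST(β) ≠ ∅ (with ε ∈ FIRST of a nullable right-hand side, so two nullable alternatives also conflict).

FIRST sets of the non-terminals at (or reachable through a nullable prefix from) the front of some alternative:
  FIRST(L) = { ')', 'f' }
  FIRST(P) = { ')', 'f' }

Productions for P:
  P → ) P P: FIRST = { ')' }
  P → L g: FIRST = { ')', 'f' }
  P → ) f: FIRST = { ')' }
Productions for L:
  L → P: FIRST = { ')', 'f' }
  L → f: FIRST = { 'f' }

Conflict for P: P → ) P P and P → L g
  Overlap: { ')' }
Conflict for P: P → ) P P and P → ) f
  Overlap: { ')' }
Conflict for P: P → L g and P → ) f
  Overlap: { ')' }
Conflict for L: L → P and L → f
  Overlap: { 'f' }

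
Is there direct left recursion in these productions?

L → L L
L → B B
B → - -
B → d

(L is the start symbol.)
Direct left recursion occurs when N → N α for some non-terminal N (the right-hand side begins with the left-hand side itself).

L → L L: LEFT RECURSIVE (starts with L)
L → B B: starts with B
B → - -: starts with '-'
B → d: starts with d

The grammar has direct left recursion on: L.

Answer: Yes, L is left-recursive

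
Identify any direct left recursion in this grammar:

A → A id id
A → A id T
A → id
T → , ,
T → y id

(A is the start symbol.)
Direct left recursion occurs when N → N α for some non-terminal N (the right-hand side begins with the left-hand side itself).

A → A id id: LEFT RECURSIVE (starts with A)
A → A id T: LEFT RECURSIVE (starts with A)
A → id: starts with id
T → , ,: starts with ','
T → y id: starts with y

The grammar has direct left recursion on: A.

Answer: Yes, A is left-recursive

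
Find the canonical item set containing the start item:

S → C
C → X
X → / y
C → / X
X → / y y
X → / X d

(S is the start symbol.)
{ [C → . / X], [C → . X], [S → . C], [S' → . S], [X → . / X d], [X → . / y y], [X → . / y] }

First, augment the grammar with S' → S
I₀ = CLOSURE({ [S' → . S] }):
  [S' → . S] has the dot before S: add [S → . C]
  [S → . C] has the dot before C: add [C → . X], [C → . / X]
  [C → . X] has the dot before X: add [X → . / y], [X → . / y y], [X → . / X d]
No further items can be added.

I₀ = { [C → . / X], [C → . X], [S → . C], [S' → . S], [X → . / X d], [X → . / y y], [X → . / y] }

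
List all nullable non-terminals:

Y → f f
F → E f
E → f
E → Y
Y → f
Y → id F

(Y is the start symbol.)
A non-terminal is nullable if it can derive ε (the empty string): either it has an ε-production, or it has a production whose right-hand side consists entirely of nullable non-terminals.

There are no ε-productions, so no non-terminal can derive ε.
No non-terminals are nullable.

Answer: None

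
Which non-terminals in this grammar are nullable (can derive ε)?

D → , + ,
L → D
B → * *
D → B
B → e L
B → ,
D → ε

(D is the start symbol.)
{ 'D', 'L' }

ε-productions: D → ε
So D is immediately nullable.
L → D: every symbol on the right is nullable, so L is nullable too.
No further non-terminal can be added: every production for the remaining non-terminals contains a terminal or a non-nullable non-terminal.
Nullable = { 'D', 'L' }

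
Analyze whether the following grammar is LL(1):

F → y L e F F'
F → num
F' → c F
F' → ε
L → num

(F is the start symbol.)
No. Predict set conflict for F': { 'c' }

Relevant sets:
  FOLLOW(F') = { $, 'c' }

For F:
  PREDICT(F → y L e F F') = { 'y' }
  PREDICT(F → num) = { 'num' }
For F':
  PREDICT(F' → c F) = { 'c' }
  PREDICT(F' → ε) = { $, 'c' }
L has a single production, so nothing to check there.

Conflict found: Predict set conflict for F': { 'c' }
The grammar is NOT LL(1).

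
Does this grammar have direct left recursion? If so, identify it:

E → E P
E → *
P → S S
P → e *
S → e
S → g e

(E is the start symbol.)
Direct left recursion occurs when N → N α for some non-terminal N (the right-hand side begins with the left-hand side itself).

E → E P: LEFT RECURSIVE (starts with E)
E → *: starts with '*'
P → S S: starts with S
P → e *: starts with e
S → e: starts with e
S → g e: starts with g

The grammar has direct left recursion on: E.

Answer: Yes, E is left-recursive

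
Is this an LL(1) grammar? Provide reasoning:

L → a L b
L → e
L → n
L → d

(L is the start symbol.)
A grammar is LL(1) if for each non-terminal N with multiple productions, the predict sets of those productions are pairwise disjoint, where PREDICT(N → α) = (FIRST(α) \ {ε}) ∪ (FOLLOW(N) if α ⇒* ε).

For L:
  PREDICT(L → a L b) = { 'a' }
  PREDICT(L → e) = { 'e' }
  PREDICT(L → n) = { 'n' }
  PREDICT(L → d) = { 'd' }

All predict sets are disjoint. The grammar IS LL(1).

Answer: Yes, the grammar is LL(1).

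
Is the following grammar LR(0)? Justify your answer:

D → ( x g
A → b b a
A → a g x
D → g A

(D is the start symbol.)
Augment with D' → D and build the canonical LR(0) collection (I0 = CLOSURE({[D' → . D]}), then GOTO on every symbol after a dot until no new states appear). It has 13 states:
  I0: { [D → . ( x g], [D → . g A], [D' → . D] }  — shift
  I1: { [D → ( . x g] }  — shift
  I2: { [D' → D .] }  — accept
  I3: { [A → . a g x], [A → . b b a], [D → g . A] }  — shift
  I4: { [D → g A .] }  — reduce
  I5: { [A → a . g x] }  — shift
  I6: { [A → b . b a] }  — shift
  I7: { [A → b b . a] }  — shift
  I8: { [A → b b a .] }  — reduce
  I9: { [A → a g . x] }  — shift
  I10: { [A → a g x .] }  — reduce
  I11: { [D → ( x . g] }  — shift
  I12: { [D → ( x g .] }  — reduce

Every state is either a pure shift/goto state or contains exactly one complete item and nothing to shift — no conflicts. The grammar is LR(0).

Answer: Yes, the grammar is LR(0)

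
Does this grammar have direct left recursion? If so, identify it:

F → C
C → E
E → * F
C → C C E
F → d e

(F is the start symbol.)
Yes, C is left-recursive

Direct left recursion occurs when N → N α for some non-terminal N (the right-hand side begins with the left-hand side itself).

F → C: starts with C
C → E: starts with E
E → * F: starts with '*'
C → C C E: LEFT RECURSIVE (starts with C)
F → d e: starts with d

The grammar has direct left recursion on: C.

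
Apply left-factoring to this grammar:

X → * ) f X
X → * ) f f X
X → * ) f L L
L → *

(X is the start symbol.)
X → * ) f X'
X' → X
X' → f X
X' → L L
L → *

Left-factoring transforms A → αβ₁ | αβ₂ into A → αA' and A' → β₁ | β₂
(α is the longest common prefix among the alternatives). Repeat until
no nonterminal has two alternatives with a common prefix.

Round 1: X has alternatives sharing prefix '* ) f'. Introduce X': X → * ) f X'
  Add: X' → X
  Add: X' → f X
  Add: X' → L L

No remaining common prefixes — done.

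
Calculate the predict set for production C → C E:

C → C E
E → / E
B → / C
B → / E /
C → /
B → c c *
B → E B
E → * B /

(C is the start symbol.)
PREDICT(C → C E) = (FIRST(RHS) \ {ε}) ∪ (FOLLOW(C) if ε ∈ FIRST(RHS), i.e. RHS ⇒* ε)
FIRST(C) = { '/' }
FIRST(C E) = { '/' }
ε ∉ FIRST(C E), so FOLLOW(C) is not added.
PREDICT(C → C E) = { '/' }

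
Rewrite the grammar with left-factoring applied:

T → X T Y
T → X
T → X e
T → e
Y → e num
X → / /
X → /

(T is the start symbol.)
T → X T'
T' → T Y
T' → ε
T' → e
T → e
Y → e num
X → / X'
X' → /
X' → ε

Left-factoring transforms A → αβ₁ | αβ₂ into A → αA' and A' → β₁ | β₂
(α is the longest common prefix among the alternatives). Repeat until
no nonterminal has two alternatives with a common prefix.

Round 1: T has alternatives sharing prefix 'X'. Introduce T': T → X T'
  Add: T' → T Y
  Add: T' → ε
  Add: T' → e

Round 2: X has alternatives sharing prefix '/'. Introduce X': X → / X'
  Add: X' → /
  Add: X' → ε

No remaining common prefixes — done.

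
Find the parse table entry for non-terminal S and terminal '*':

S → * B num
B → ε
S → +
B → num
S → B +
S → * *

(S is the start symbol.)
S → * B num, S → * *

To find M[S, '*'], we find productions for S where '*' is in the predict set (PREDICT(N → α) = (FIRST(α) \ {ε}) ∪ (FOLLOW(N) if α ⇒* ε)).

Relevant sets:
  FIRST(B) = { 'num', ε }

S → * B num: PREDICT = { '*' }
  '*' is in predict set, so this production goes in M[S, '*']
S → +: PREDICT = { '+' }
S → B +: PREDICT = { '+', 'num' }
S → * *: PREDICT = { '*' }
  '*' is in predict set, so this production goes in M[S, '*']

M[S, '*'] = S → * B num, S → * *  (a multiply-defined cell — the grammar is not LL(1))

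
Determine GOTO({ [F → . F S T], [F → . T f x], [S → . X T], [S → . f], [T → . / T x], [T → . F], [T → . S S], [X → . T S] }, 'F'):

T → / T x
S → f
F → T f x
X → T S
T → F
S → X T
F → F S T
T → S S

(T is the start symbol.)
{ [F → . F S T], [F → . T f x], [F → F . S T], [S → . X T], [S → . f], [T → . / T x], [T → . F], [T → . S S], [T → F .], [X → . T S] }

GOTO(I, 'F') = CLOSURE({ [A → αX.β] : [A → α.Xβ] ∈ I, X = 'F' })

Items with dot before 'F', with the dot advanced:
  [F → . F S T] → [F → F . S T]
  [T → . F] → [T → F .]
Closure of the advanced items:
  [F → F . S T] has the dot before S: add [S → . f], [S → . X T]
  [S → . X T] has the dot before X: add [X → . T S]
  [X → . T S] has the dot before T: add [T → . / T x], [T → . F], [T → . S S]
  [T → . F] has the dot before F: add [F → . T f x], [F → . F S T]

GOTO = { [F → . F S T], [F → . T f x], [F → F . S T], [S → . X T], [S → . f], [T → . / T x], [T → . F], [T → . S S], [T → F .], [X → . T S] }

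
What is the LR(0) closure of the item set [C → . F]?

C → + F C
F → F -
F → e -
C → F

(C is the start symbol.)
Start with: [C → . F]
  [C → . F] has the dot before F: add [F → . F -], [F → . e -]
No further items can be added.

CLOSURE = { [C → . F], [F → . F -], [F → . e -] }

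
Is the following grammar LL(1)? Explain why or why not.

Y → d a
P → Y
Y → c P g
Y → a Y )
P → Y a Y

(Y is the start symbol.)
A grammar is LL(1) if for each non-terminal N with multiple productions, the predict sets of those productions are pairwise disjoint, where PREDICT(N → α) = (FIRST(α) \ {ε}) ∪ (FOLLOW(N) if α ⇒* ε).

Relevant sets:
  FIRST(Y) = { 'a', 'c', 'd' }

For Y:
  PREDICT(Y → d a) = { 'd' }
  PREDICT(Y → c P g) = { 'c' }
  PREDICT(Y → a Y ')') = { 'a' }
For P:
  PREDICT(P → Y) = { 'a', 'c', 'd' }
  PREDICT(P → Y a Y) = { 'a', 'c', 'd' }

Conflict found: Predict set conflict for P: { 'a', 'c', 'd' }
The grammar is NOT LL(1).

Answer: No. Predict set conflict for P: { 'a', 'c', 'd' }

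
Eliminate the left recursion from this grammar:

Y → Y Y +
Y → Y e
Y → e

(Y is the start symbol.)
Y is directly left-recursive. The standard transformation for
  A → A α₁ | ... | A α_m | β₁ | ... | β_n
is
  A  → β₁ A' | ... | β_n A'
  A' → α₁ A' | ... | α_m A' | ε

Y → e becomes Y → e Y'
Y → Y Y + becomes Y' → Y + Y'
Y → Y e becomes Y' → e Y'
Add Y' → ε

Resulting grammar:
Y → e Y'
Y' → Y + Y'
Y' → e Y'
Y' → ε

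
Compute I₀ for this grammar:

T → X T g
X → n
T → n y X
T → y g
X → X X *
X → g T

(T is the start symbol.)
First, augment the grammar with T' → T
I₀ = CLOSURE({ [T' → . T] }):
  [T' → . T] has the dot before T: add [T → . X T g], [T → . n y X], [T → . y g]
  [T → . X T g] has the dot before X: add [X → . n], [X → . X X *], [X → . g T]
No further items can be added.

I₀ = { [T → . X T g], [T → . n y X], [T → . y g], [T' → . T], [X → . X X *], [X → . g T], [X → . n] }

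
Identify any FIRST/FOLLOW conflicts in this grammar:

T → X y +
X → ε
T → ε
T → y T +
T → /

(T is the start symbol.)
A FIRST/FOLLOW conflict occurs when a non-terminal N has a nullable alternative N → β (β ⇒* ε) and another alternative N → α with FIRST(α) ∩ FOLLOW(N) ≠ ∅: on such a lookahead the parser cannot decide between expanding α and letting N vanish via β.

Nullable non-terminals: T, X.
FIRST sets used below: FIRST(X) = { ε }

T: nullable alternative(s) T → ε; FOLLOW(T) = { $, '+' }
  T → X y +: FIRST \ {ε} = { 'y' } — disjoint from FOLLOW(T)
  T → ε: FIRST \ {ε} = { } — this is the only nullable alternative, skip
  T → y T +: FIRST \ {ε} = { 'y' } — disjoint from FOLLOW(T)
  T → /: FIRST \ {ε} = { '/' } — disjoint from FOLLOW(T)
X has a nullable alternative but only one production, so nothing to check.

No FIRST/FOLLOW conflicts found.

Answer: No FIRST/FOLLOW conflicts.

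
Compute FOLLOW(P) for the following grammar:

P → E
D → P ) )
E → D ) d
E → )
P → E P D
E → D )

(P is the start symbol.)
To compute FOLLOW(P), find every occurrence of P on a right-hand side N → α P β: add FIRST(β) \ {ε}, and if β is empty or nullable also add FOLLOW(N). Iterate to a fixed point.

P is the start symbol, so $ ∈ FOLLOW(P).
In D → P ) ): P is followed by ')' ')', add FIRST(')' ')') \ {ε} = { ')' }
In P → E P D: P is followed by D, add FIRST(D) \ {ε} = { ')' }

Taking the union: FOLLOW(P) = { $, ')' }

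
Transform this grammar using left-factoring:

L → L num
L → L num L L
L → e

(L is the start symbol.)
Left-factoring transforms A → αβ₁ | αβ₂ into A → αA' and A' → β₁ | β₂
(α is the longest common prefix among the alternatives). Repeat until
no nonterminal has two alternatives with a common prefix.

Round 1: L has alternatives sharing prefix 'L num'. Introduce L': L → L num L'
  Add: L' → ε
  Add: L' → L L

No remaining common prefixes — done.

Resulting grammar:
L → L num L'
L' → ε
L' → L L
L → e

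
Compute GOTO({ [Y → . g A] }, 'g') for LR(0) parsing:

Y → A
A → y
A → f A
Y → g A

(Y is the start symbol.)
GOTO(I, 'g') = CLOSURE({ [A → αX.β] : [A → α.Xβ] ∈ I, X = 'g' })

Items with dot before 'g', with the dot advanced:
  [Y → . g A] → [Y → g . A]
Closure of the advanced items:
  [Y → g . A] has the dot before A: add [A → . y], [A → . f A]

GOTO = { [A → . f A], [A → . y], [Y → g . A] }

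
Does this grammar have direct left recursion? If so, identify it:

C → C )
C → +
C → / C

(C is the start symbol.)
C → C ): LEFT RECURSIVE (starts with C)
C → +: starts with '+'
C → / C: starts with '/'

The grammar has direct left recursion on: C.

Answer: Yes, C is left-recursive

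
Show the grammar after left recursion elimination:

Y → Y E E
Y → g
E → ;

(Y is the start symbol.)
Y is directly left-recursive. The standard transformation for
  A → A α₁ | ... | A α_m | β₁ | ... | β_n
is
  A  → β₁ A' | ... | β_n A'
  A' → α₁ A' | ... | α_m A' | ε

Y → g becomes Y → g Y'
Y → Y E E becomes Y' → E E Y'
Add Y' → ε

Productions for other non-terminals are unchanged:
  E → ;

Resulting grammar:
Y → g Y'
Y' → E E Y'
Y' → ε
E → ;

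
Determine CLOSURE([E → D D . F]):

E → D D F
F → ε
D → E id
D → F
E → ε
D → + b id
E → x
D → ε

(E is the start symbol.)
{ [E → D D . F], [F → .] }

To compute CLOSURE, for each item [A → α.Bβ] where B is a non-terminal, add [B → .γ] for all productions B → γ; repeat for the newly added items until nothing changes.

Start with: [E → D D . F]
  [E → D D . F] has the dot before F: add [F → .]
No further items can be added.

CLOSURE = { [E → D D . F], [F → .] }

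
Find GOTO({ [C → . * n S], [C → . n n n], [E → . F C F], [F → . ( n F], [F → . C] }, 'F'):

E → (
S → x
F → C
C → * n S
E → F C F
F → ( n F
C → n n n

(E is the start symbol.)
GOTO(I, 'F') = CLOSURE({ [A → αX.β] : [A → α.Xβ] ∈ I, X = 'F' })

Items with dot before 'F', with the dot advanced:
  [E → . F C F] → [E → F . C F]
Closure of the advanced items:
  [E → F . C F] has the dot before C: add [C → . * n S], [C → . n n n]

GOTO = { [C → . * n S], [C → . n n n], [E → F . C F] }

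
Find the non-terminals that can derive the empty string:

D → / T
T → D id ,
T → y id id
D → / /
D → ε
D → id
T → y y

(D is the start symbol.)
{ 'D' }

A non-terminal is nullable if it can derive ε (the empty string): either it has an ε-production, or it has a production whose right-hand side consists entirely of nullable non-terminals.

ε-productions: D → ε
So D is immediately nullable.
No further non-terminal can be added: every production for the remaining non-terminals contains a terminal or a non-nullable non-terminal.
Nullable = { 'D' }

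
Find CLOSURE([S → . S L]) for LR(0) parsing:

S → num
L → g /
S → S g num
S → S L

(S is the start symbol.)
To compute CLOSURE, for each item [A → α.Bβ] where B is a non-terminal, add [B → .γ] for all productions B → γ; repeat for the newly added items until nothing changes.

Start with: [S → . S L]
  [S → . S L] has the dot before S: add [S → . num], [S → . S g num]
No further items can be added.

CLOSURE = { [S → . S L], [S → . S g num], [S → . num] }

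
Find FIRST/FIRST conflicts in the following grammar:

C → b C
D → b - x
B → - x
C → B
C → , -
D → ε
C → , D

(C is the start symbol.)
Yes. C → ',' '-' / C → ',' D on { ',' }

A FIRST/FIRST conflict occurs when two productions N → α and N → β for the same non-terminal have FIRST(α) ∩ FIRST(β) ≠ ∅ (with ε ∈ FIRST of a nullable right-hand side, so two nullable alternatives also conflict).

FIRST sets of the non-terminals at (or reachable through a nullable prefix from) the front of some alternative:
  FIRST(B) = { '-' }

Productions for C:
  C → b C: FIRST = { 'b' }
  C → B: FIRST = { '-' }
  C → , -: FIRST = { ',' }
  C → , D: FIRST = { ',' }
Productions for D:
  D → b - x: FIRST = { 'b' }
  D → ε: FIRST = { ε }
B has only one production, so no FIRST/FIRST conflict is possible there.

Conflict for C: C → , - and C → , D
  Overlap: { ',' }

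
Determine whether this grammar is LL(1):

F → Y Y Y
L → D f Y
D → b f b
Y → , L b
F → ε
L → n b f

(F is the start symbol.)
Yes, the grammar is LL(1).

A grammar is LL(1) if for each non-terminal N with multiple productions, the predict sets of those productions are pairwise disjoint, where PREDICT(N → α) = (FIRST(α) \ {ε}) ∪ (FOLLOW(N) if α ⇒* ε).

Relevant sets:
  FIRST(Y) = { ',' }
  FIRST(D) = { 'b' }
  FOLLOW(F) = { $ }

For F:
  PREDICT(F → Y Y Y) = { ',' }
  PREDICT(F → ε) = { $ }
For L:
  PREDICT(L → D f Y) = { 'b' }
  PREDICT(L → n b f) = { 'n' }
D, Y have a single production, so nothing to check there.

All predict sets are disjoint. The grammar IS LL(1).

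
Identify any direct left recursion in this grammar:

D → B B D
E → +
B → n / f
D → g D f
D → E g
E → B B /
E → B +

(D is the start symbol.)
Direct left recursion occurs when N → N α for some non-terminal N (the right-hand side begins with the left-hand side itself).

D → B B D: starts with B
E → +: starts with '+'
B → n / f: starts with n
D → g D f: starts with g
D → E g: starts with E
E → B B /: starts with B
E → B +: starts with B

No direct left recursion found.

Answer: No direct left recursion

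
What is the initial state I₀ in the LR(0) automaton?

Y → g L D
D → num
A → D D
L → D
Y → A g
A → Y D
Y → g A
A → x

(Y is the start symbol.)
{ [A → . D D], [A → . Y D], [A → . x], [D → . num], [Y → . A g], [Y → . g A], [Y → . g L D], [Y' → . Y] }

First, augment the grammar with Y' → Y
I₀ = CLOSURE({ [Y' → . Y] }):
  [Y' → . Y] has the dot before Y: add [Y → . g L D], [Y → . A g], [Y → . g A]
  [Y → . A g] has the dot before A: add [A → . D D], [A → . Y D], [A → . x]
  [A → . D D] has the dot before D: add [D → . num]
No further items can be added.

I₀ = { [A → . D D], [A → . Y D], [A → . x], [D → . num], [Y → . A g], [Y → . g A], [Y → . g L D], [Y' → . Y] }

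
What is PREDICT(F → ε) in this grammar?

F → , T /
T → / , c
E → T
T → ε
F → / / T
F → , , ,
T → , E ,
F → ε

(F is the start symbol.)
PREDICT(F → ε) = (FIRST(RHS) \ {ε}) ∪ (FOLLOW(F) if ε ∈ FIRST(RHS), i.e. RHS ⇒* ε)
The right-hand side is ε (FIRST(ε) = { ε }), so the predict set is FOLLOW(F) = { $ }
PREDICT(F → ε) = { $ }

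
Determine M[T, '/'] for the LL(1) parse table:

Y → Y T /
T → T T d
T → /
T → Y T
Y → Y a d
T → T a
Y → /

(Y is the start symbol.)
To find M[T, '/'], we find productions for T where '/' is in the predict set (PREDICT(N → α) = (FIRST(α) \ {ε}) ∪ (FOLLOW(N) if α ⇒* ε)).

Relevant sets:
  FIRST(T) = { '/' }
  FIRST(Y) = { '/' }

T → T T d: PREDICT = { '/' }
  '/' is in predict set, so this production goes in M[T, '/']
T → /: PREDICT = { '/' }
  '/' is in predict set, so this production goes in M[T, '/']
T → Y T: PREDICT = { '/' }
  '/' is in predict set, so this production goes in M[T, '/']
T → T a: PREDICT = { '/' }
  '/' is in predict set, so this production goes in M[T, '/']

M[T, '/'] = T → T T d, T → /, T → Y T, T → T a  (a multiply-defined cell — the grammar is not LL(1))

Answer: T → T T d, T → /, T → Y T, T → T a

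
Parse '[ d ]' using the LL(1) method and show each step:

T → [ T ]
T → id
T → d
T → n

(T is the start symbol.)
LL(1) parsing maintains a stack (initially the start symbol over $) and the input. At each step: if the stack top is a terminal, match it against the current input token; if it is a non-terminal N, replace it with the RHS of M[N, lookahead] (the unique production whose predict set contains the lookahead).

Stack is shown with the top on the left.

Stack    Input    Action
------------------------
T $      [ d ] $  output T → [ T ]
[ T ] $  [ d ] $  match '['
T ] $    d ] $    output T → d
d ] $    d ] $    match 'd'
] $      ] $      match ']'
$        $        accept

The string is accepted.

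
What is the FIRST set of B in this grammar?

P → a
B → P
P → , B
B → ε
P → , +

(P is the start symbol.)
FIRST sets of the other non-terminals involved (by the same procedure, iterated to a fixed point):
  FIRST(P) = { ',', 'a' }

From B → P:
  - P is a non-terminal: add FIRST(P) \ {ε} = { ',', 'a' }
    P is not nullable, so stop
From B → ε:
  - ε-production, so ε ∈ FIRST(B)

Collecting: FIRST(B) = { ',', 'a', ε }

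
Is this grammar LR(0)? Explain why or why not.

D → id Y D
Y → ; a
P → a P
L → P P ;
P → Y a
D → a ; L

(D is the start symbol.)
Augment with D' → D and build the canonical LR(0) collection (I0 = CLOSURE({[D' → . D]}), then GOTO on every symbol after a dot until no new states appear). It has 17 states:
  I0: { [D → . a ; L], [D → . id Y D], [D' → . D] }  — shift
  I1: { [D' → D .] }  — accept
  I2: { [D → a . ; L] }  — shift
  I3: { [D → id . Y D], [Y → . ; a] }  — shift
  I4: { [Y → ; . a] }  — shift
  I5: { [D → . a ; L], [D → . id Y D], [D → id Y . D] }  — shift
  I6: { [D → id Y D .] }  — reduce
  I7: { [Y → ; a .] }  — reduce
  I8: { [D → a ; . L], [L → . P P ;], [P → . Y a], [P → . a P], [Y → . ; a] }  — shift
  I9: { [D → a ; L .] }  — reduce
  I10: { [L → P . P ;], [P → . Y a], [P → . a P], [Y → . ; a] }  — shift
  I11: { [P → Y . a] }  — shift
  I12: { [P → . Y a], [P → . a P], [P → a . P], [Y → . ; a] }  — shift
  I13: { [P → a P .] }  — reduce
  I14: { [P → Y a .] }  — reduce
  I15: { [L → P P . ;] }  — shift
  I16: { [L → P P ; .] }  — reduce

Every state is either a pure shift/goto state or contains exactly one complete item and nothing to shift — no conflicts. The grammar is LR(0).

Answer: Yes, the grammar is LR(0)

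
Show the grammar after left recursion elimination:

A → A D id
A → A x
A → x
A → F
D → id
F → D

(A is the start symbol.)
A is directly left-recursive. The standard transformation for
  A → A α₁ | ... | A α_m | β₁ | ... | β_n
is
  A  → β₁ A' | ... | β_n A'
  A' → α₁ A' | ... | α_m A' | ε

A → x becomes A → x A'
A → F becomes A → F A'
A → A D id becomes A' → D id A'
A → A x becomes A' → x A'
Add A' → ε

Productions for other non-terminals are unchanged:
  D → id
  F → D

Resulting grammar:
A → x A'
A → F A'
A' → D id A'
A' → x A'
A' → ε
D → id
F → D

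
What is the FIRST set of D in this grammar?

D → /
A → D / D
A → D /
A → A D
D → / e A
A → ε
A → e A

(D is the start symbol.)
To compute FIRST(D), examine every production with D on the left-hand side, reading each right-hand side left to right until a non-nullable symbol is reached.

From D → /:
  - '/' is a terminal: add '/' and stop
From D → / e A:
  - '/' is a terminal: add '/' and stop

Collecting: FIRST(D) = { '/' }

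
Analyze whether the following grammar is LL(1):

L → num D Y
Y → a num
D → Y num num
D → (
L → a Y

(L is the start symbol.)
Yes, the grammar is LL(1).

Relevant sets:
  FIRST(Y) = { 'a' }

For L:
  PREDICT(L → num D Y) = { 'num' }
  PREDICT(L → a Y) = { 'a' }
For D:
  PREDICT(D → Y num num) = { 'a' }
  PREDICT(D → '(') = { '(' }
Y has a single production, so nothing to check there.

All predict sets are disjoint. The grammar IS LL(1).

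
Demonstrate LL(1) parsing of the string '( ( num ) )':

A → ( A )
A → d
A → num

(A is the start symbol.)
Stack is shown with the top on the left.

Stack      Input          Action
--------------------------------
A $        ( ( num ) ) $  output A → ( A )
( A ) $    ( ( num ) ) $  match '('
A ) $      ( num ) ) $    output A → ( A )
( A ) ) $  ( num ) ) $    match '('
A ) ) $    num ) ) $      output A → num
num ) ) $  num ) ) $      match 'num'
) ) $      ) ) $          match ')'
) $        ) $            match ')'
$          $              accept

The string is accepted.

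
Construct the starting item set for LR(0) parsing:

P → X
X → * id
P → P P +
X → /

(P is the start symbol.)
First, augment the grammar with P' → P
I₀ = CLOSURE({ [P' → . P] }):
  [P' → . P] has the dot before P: add [P → . X], [P → . P P +]
  [P → . X] has the dot before X: add [X → . * id], [X → . /]
No further items can be added.

I₀ = { [P → . P P +], [P → . X], [P' → . P], [X → . * id], [X → . /] }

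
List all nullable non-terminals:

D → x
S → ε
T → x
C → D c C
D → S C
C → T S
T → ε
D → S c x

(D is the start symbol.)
ε-productions: S → ε, T → ε
So S, T are immediately nullable.
C → T S: every symbol on the right is nullable, so C is nullable too.
D → S C: every symbol on the right is nullable, so D is nullable too.
Every non-terminal is now nullable.
Nullable = { 'C', 'D', 'S', 'T' }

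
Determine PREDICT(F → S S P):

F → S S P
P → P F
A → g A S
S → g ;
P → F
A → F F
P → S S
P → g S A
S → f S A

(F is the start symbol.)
{ 'f', 'g' }

PREDICT(F → S S P) = (FIRST(RHS) \ {ε}) ∪ (FOLLOW(F) if ε ∈ FIRST(RHS), i.e. RHS ⇒* ε)
FIRST(S) = { 'f', 'g' }
FIRST(S S P) = { 'f', 'g' }
ε ∉ FIRST(S S P), so FOLLOW(F) is not added.
PREDICT(F → S S P) = { 'f', 'g' }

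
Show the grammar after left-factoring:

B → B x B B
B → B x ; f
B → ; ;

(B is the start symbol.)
B → B x B'
B' → B B
B' → ; f
B → ; ;

Left-factoring transforms A → αβ₁ | αβ₂ into A → αA' and A' → β₁ | β₂
(α is the longest common prefix among the alternatives). Repeat until
no nonterminal has two alternatives with a common prefix.

Round 1: B has alternatives sharing prefix 'B x'. Introduce B': B → B x B'
  Add: B' → B B
  Add: B' → ; f

No remaining common prefixes — done.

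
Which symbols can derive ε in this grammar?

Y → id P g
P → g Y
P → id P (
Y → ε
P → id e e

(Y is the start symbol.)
{ 'Y' }

ε-productions: Y → ε
So Y is immediately nullable.
No further non-terminal can be added: every production for the remaining non-terminals contains a terminal or a non-nullable non-terminal.
Nullable = { 'Y' }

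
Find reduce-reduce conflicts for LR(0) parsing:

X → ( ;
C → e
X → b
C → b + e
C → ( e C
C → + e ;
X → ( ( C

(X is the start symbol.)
A reduce-reduce conflict occurs when an LR(0) state has two complete items [A → α .] and [B → β .] — both call for a reduction, and with no lookahead the parser cannot choose between them.

Augment with X' → X and build the canonical LR(0) collection (I0 = CLOSURE({[X' → . X]}), then GOTO on every symbol after a dot until no new states appear). It has 17 states:
  I0: { [X → . ( ( C], [X → . ( ;], [X → . b], [X' → . X] }  — shift
  I1: { [X → ( . ( C], [X → ( . ;] }  — shift
  I2: { [X' → X .] }  — accept
  I3: { [X → b .] }  — reduce
  I4: { [C → . ( e C], [C → . + e ;], [C → . b + e], [C → . e], [X → ( ( . C] }  — shift
  I5: { [X → ( ; .] }  — reduce
  I6: { [C → ( . e C] }  — shift
  I7: { [C → + . e ;] }  — shift
  I8: { [X → ( ( C .] }  — reduce
  I9: { [C → b . + e] }  — shift
  I10: { [C → e .] }  — reduce
  I11: { [C → b + . e] }  — shift
  I12: { [C → b + e .] }  — reduce
  I13: { [C → + e . ;] }  — shift
  I14: { [C → + e ; .] }  — reduce
  I15: { [C → ( e . C], [C → . ( e C], [C → . + e ;], [C → . b + e], [C → . e] }  — shift
  I16: { [C → ( e C .] }  — reduce

No state contains more than one complete item.

Answer: No reduce-reduce conflicts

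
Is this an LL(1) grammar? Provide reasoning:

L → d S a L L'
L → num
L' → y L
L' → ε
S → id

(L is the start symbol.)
No. Predict set conflict for L': { 'y' }

A grammar is LL(1) if for each non-terminal N with multiple productions, the predict sets of those productions are pairwise disjoint, where PREDICT(N → α) = (FIRST(α) \ {ε}) ∪ (FOLLOW(N) if α ⇒* ε).

Relevant sets:
  FOLLOW(L') = { $, 'y' }

For L:
  PREDICT(L → d S a L L') = { 'd' }
  PREDICT(L → num) = { 'num' }
For L':
  PREDICT(L' → y L) = { 'y' }
  PREDICT(L' → ε) = { $, 'y' }
S has a single production, so nothing to check there.

Conflict found: Predict set conflict for L': { 'y' }
The grammar is NOT LL(1).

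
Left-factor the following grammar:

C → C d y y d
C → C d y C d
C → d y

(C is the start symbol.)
Left-factoring transforms A → αβ₁ | αβ₂ into A → αA' and A' → β₁ | β₂
(α is the longest common prefix among the alternatives). Repeat until
no nonterminal has two alternatives with a common prefix.

Round 1: C has alternatives sharing prefix 'C d y'. Introduce C': C → C d y C'
  Add: C' → y d
  Add: C' → C d

No remaining common prefixes — done.

Resulting grammar:
C → C d y C'
C' → y d
C' → C d
C → d y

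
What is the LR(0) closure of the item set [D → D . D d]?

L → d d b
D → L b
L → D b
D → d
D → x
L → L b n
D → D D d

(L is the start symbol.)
To compute CLOSURE, for each item [A → α.Bβ] where B is a non-terminal, add [B → .γ] for all productions B → γ; repeat for the newly added items until nothing changes.

Start with: [D → D . D d]
  [D → D . D d] has the dot before D: add [D → . L b], [D → . d], [D → . x], [D → . D D d]
  [D → . L b] has the dot before L: add [L → . d d b], [L → . D b], [L → . L b n]
No further items can be added.

CLOSURE = { [D → . D D d], [D → . L b], [D → . d], [D → . x], [D → D . D d], [L → . D b], [L → . L b n], [L → . d d b] }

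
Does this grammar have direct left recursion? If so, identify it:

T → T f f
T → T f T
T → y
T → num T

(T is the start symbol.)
T → T f f: LEFT RECURSIVE (starts with T)
T → T f T: LEFT RECURSIVE (starts with T)
T → y: starts with y
T → num T: starts with num

The grammar has direct left recursion on: T.

Answer: Yes, T is left-recursive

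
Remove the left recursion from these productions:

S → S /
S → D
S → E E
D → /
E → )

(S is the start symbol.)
S is directly left-recursive. The standard transformation for
  A → A α₁ | ... | A α_m | β₁ | ... | β_n
is
  A  → β₁ A' | ... | β_n A'
  A' → α₁ A' | ... | α_m A' | ε

S → D becomes S → D S'
S → E E becomes S → E E S'
S → S / becomes S' → / S'
Add S' → ε

Productions for other non-terminals are unchanged:
  D → /
  E → )

Resulting grammar:
S → D S'
S → E E S'
S' → / S'
S' → ε
D → /
E → )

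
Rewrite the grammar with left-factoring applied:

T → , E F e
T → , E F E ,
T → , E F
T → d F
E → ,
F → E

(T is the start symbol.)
Left-factoring transforms A → αβ₁ | αβ₂ into A → αA' and A' → β₁ | β₂
(α is the longest common prefix among the alternatives). Repeat until
no nonterminal has two alternatives with a common prefix.

Round 1: T has alternatives sharing prefix ', E F'. Introduce T': T → , E F T'
  Add: T' → e
  Add: T' → E ,
  Add: T' → ε

No remaining common prefixes — done.

Resulting grammar:
T → , E F T'
T' → e
T' → E ,
T' → ε
T → d F
E → ,
F → E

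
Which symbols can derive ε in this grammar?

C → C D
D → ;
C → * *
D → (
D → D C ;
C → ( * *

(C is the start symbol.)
There are no ε-productions, so no non-terminal can derive ε.
No non-terminals are nullable.

Answer: None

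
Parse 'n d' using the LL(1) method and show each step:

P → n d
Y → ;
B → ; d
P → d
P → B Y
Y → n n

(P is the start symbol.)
LL(1) parsing maintains a stack (initially the start symbol over $) and the input. At each step: if the stack top is a terminal, match it against the current input token; if it is a non-terminal N, replace it with the RHS of M[N, lookahead] (the unique production whose predict set contains the lookahead).

Stack is shown with the top on the left.

Stack  Input  Action
--------------------
P $    n d $  output P → n d
n d $  n d $  match 'n'
d $    d $    match 'd'
$      $      accept

The string is accepted.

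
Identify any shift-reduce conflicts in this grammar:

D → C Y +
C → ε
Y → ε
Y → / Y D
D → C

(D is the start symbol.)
Yes — I1: [D → C .] vs [Y → . / Y D]; I3: [Y → .] vs [Y → . / Y D]

Augment with D' → D and build the canonical LR(0) collection (I0 = CLOSURE({[D' → . D]}), then GOTO on every symbol after a dot until no new states appear). It has 8 states:
  I0: { [C → .], [D → . C Y +], [D → . C], [D' → . D] }  — reduce
  I1: { [D → C . Y +], [D → C .], [Y → . / Y D], [Y → .] }  — shift, 2 reduces
  I2: { [D' → D .] }  — accept
  I3: { [Y → . / Y D], [Y → .], [Y → / . Y D] }  — shift, reduce
  I4: { [D → C Y . +] }  — shift
  I5: { [D → C Y + .] }  — reduce
  I6: { [C → .], [D → . C Y +], [D → . C], [Y → / Y . D] }  — reduce
  I7: { [Y → / Y D .] }  — reduce

I1 contains reduce items [D → C .], [Y → .] and shift item [Y → . / Y D] — shift-reduce conflict.
I3 contains reduce item [Y → .] and shift item [Y → . / Y D] — shift-reduce conflict.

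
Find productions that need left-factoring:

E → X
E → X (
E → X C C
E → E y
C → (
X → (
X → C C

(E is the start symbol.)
Yes, E has productions with common prefix 'X'

Left-factoring is needed when two productions for the same non-terminal
share a common prefix on the right-hand side.

Productions for E:
  E → X
  E → X (
  E → X C C
  E → E y
Productions for X:
  X → (
  X → C C

Found common prefix 'X' in productions for E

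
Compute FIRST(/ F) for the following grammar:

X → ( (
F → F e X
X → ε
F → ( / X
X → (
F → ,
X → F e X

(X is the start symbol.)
{ '/' }

To compute FIRST(/ F), process the symbols left to right:
Symbol / is a terminal. Add '/' and stop.
FIRST(/ F) = { '/' }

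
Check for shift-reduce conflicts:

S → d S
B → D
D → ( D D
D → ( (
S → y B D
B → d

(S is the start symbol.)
Yes — I9: [D → ( ( .] vs [D → . ( (]

A shift-reduce conflict occurs when an LR(0) state has both:
  - a complete (reduce) item [A → α .] (dot at the end), and
  - a shift item [B → β . c γ] (dot before a terminal).

Augment with S' → S and build the canonical LR(0) collection (I0 = CLOSURE({[S' → . S]}), then GOTO on every symbol after a dot until no new states appear). It has 13 states:
  I0: { [S → . d S], [S → . y B D], [S' → . S] }  — shift
  I1: { [S' → S .] }  — accept
  I2: { [S → . d S], [S → . y B D], [S → d . S] }  — shift
  I3: { [B → . D], [B → . d], [D → . ( (], [D → . ( D D], [S → y . B D] }  — shift
  I4: { [D → ( . (], [D → ( . D D], [D → . ( (], [D → . ( D D] }  — shift
  I5: { [D → . ( (], [D → . ( D D], [S → y B . D] }  — shift
  I6: { [B → D .] }  — reduce
  I7: { [B → d .] }  — reduce
  I8: { [S → y B D .] }  — reduce
  I9: { [D → ( ( .], [D → ( . (], [D → ( . D D], [D → . ( (], [D → . ( D D] }  — shift, reduce
  I10: { [D → ( D . D], [D → . ( (], [D → . ( D D] }  — shift
  I11: { [D → ( D D .] }  — reduce
  I12: { [S → d S .] }  — reduce

I9 contains reduce item [D → ( ( .] and shift items [D → . ( (], [D → ( . (], [D → . ( D D] — shift-reduce conflict.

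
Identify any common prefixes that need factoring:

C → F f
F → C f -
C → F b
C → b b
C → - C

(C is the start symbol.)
Left-factoring is needed when two productions for the same non-terminal
share a common prefix on the right-hand side.

Productions for C:
  C → F f
  C → F b
  C → b b
  C → - C

Found common prefix 'F' in productions for C

Answer: Yes, C has productions with common prefix 'F'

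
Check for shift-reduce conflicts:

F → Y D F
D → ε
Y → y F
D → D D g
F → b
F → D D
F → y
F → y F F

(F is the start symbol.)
Augment with F' → F and build the canonical LR(0) collection (I0 = CLOSURE({[F' → . F]}), then GOTO on every symbol after a dot until no new states appear). It has 14 states:
  I0: { [D → . D D g], [D → .], [F → . D D], [F → . Y D F], [F → . b], [F → . y F F], [F → . y], [F' → . F], [Y → . y F] }  — shift, reduce
  I1: { [D → . D D g], [D → .], [D → D . D g], [F → D . D] }  — reduce
  I2: { [F' → F .] }  — accept
  I3: { [D → . D D g], [D → .], [F → Y . D F] }  — reduce
  I4: { [F → b .] }  — reduce
  I5: { [D → . D D g], [D → .], [F → . D D], [F → . Y D F], [F → . b], [F → . y F F], [F → . y], [F → y . F F], [F → y .], [Y → . y F], [Y → y . F] }  — shift, 2 reduces
  I6: { [D → . D D g], [D → .], [F → . D D], [F → . Y D F], [F → . b], [F → . y F F], [F → . y], [F → y F . F], [Y → . y F], [Y → y F .] }  — shift, 2 reduces
  I7: { [F → y F F .] }  — reduce
  I8: { [D → . D D g], [D → .], [D → D . D g], [F → . D D], [F → . Y D F], [F → . b], [F → . y F F], [F → . y], [F → Y D . F], [Y → . y F] }  — shift, reduce
  I9: { [D → . D D g], [D → .], [D → D . D g], [D → D D . g], [F → D . D] }  — shift, reduce
  I10: { [F → Y D F .] }  — reduce
  I11: { [D → . D D g], [D → .], [D → D . D g], [D → D D . g], [F → D D .] }  — shift, 2 reduces
  I12: { [D → D D g .] }  — reduce
  I13: { [D → . D D g], [D → .], [D → D . D g], [D → D D . g] }  — shift, reduce

I0 contains reduce item [D → .] and shift items [F → . b], [F → . y], [F → . y F F], [Y → . y F] — shift-reduce conflict.
I5 contains reduce items [D → .], [F → y .] and shift items [F → . b], [F → . y], [F → . y F F], [Y → . y F] — shift-reduce conflict.
I6 contains reduce items [D → .], [Y → y F .] and shift items [F → . b], [F → . y], [F → . y F F], [Y → . y F] — shift-reduce conflict.
I8 contains reduce item [D → .] and shift items [F → . b], [F → . y], [F → . y F F], [Y → . y F] — shift-reduce conflict.
I9 contains reduce item [D → .] and shift item [D → D D . g] — shift-reduce conflict.
I11 contains reduce items [D → .], [F → D D .] and shift item [D → D D . g] — shift-reduce conflict.
I13 contains reduce item [D → .] and shift item [D → D D . g] — shift-reduce conflict.

Answer: Yes — I0: [D → .] vs [F → . b]; I5: [D → .] vs [F → . b]; I6: [D → .] vs [F → . b]; I8: [D → .] vs [F → . b]; I9: [D → .] vs [D → D D . g]; I11: [D → .] vs [D → D D . g]; I13: [D → .] vs [D → D D . g]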